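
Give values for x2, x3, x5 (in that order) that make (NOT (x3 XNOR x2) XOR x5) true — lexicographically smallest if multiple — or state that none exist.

x2=0, x3=0, x5=1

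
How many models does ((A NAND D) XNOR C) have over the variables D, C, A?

Satisfying assignments: (0,1,0), (0,1,1), (1,0,1), (1,1,0)
Count: 4 out of 8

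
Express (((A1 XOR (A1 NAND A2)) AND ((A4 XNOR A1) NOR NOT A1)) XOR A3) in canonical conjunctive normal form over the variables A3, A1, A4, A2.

(A3 OR A1 OR A4 OR A2) AND (A3 OR A1 OR A4 OR NOT A2) AND (A3 OR A1 OR NOT A4 OR A2) AND (A3 OR A1 OR NOT A4 OR NOT A2) AND (A3 OR NOT A1 OR A4 OR A2) AND (A3 OR NOT A1 OR NOT A4 OR A2) AND (A3 OR NOT A1 OR NOT A4 OR NOT A2) AND (NOT A3 OR NOT A1 OR A4 OR NOT A2)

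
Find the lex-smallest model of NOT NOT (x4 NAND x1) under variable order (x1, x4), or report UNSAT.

x1=0, x4=0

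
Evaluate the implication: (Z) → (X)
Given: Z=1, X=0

Antecedent (Z) = 1; consequent (X) = 0.
1 → 0 = 0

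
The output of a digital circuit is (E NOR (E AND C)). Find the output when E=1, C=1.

Substituting: (1 NOR (1 AND 1))
= 0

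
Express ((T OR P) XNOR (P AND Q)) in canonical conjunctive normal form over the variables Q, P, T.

(Q OR P OR NOT T) AND (Q OR NOT P OR T) AND (Q OR NOT P OR NOT T) AND (NOT Q OR P OR NOT T)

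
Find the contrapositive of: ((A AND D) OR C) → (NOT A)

Contrapositive: A → NOT ((A AND D) OR C)
Note: A statement and its contrapositive are logically equivalent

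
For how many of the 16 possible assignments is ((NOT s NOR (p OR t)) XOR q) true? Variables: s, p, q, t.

Satisfying assignments: (0,0,1,0), (0,0,1,1), (0,1,1,0), (0,1,1,1), (1,0,0,0), (1,0,1,1), (1,1,1,0), (1,1,1,1)
Count: 8 out of 16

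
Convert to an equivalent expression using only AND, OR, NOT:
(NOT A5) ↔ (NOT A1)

((NOT A5) AND (NOT A1)) OR (A5 AND A1)
(Biconditional = both true or both false)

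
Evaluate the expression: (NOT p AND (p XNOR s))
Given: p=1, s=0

Substituting: (NOT 1 AND (1 XNOR 0))
= 0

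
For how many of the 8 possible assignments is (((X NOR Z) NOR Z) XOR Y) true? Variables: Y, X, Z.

Satisfying assignments: (0,1,0), (1,0,0), (1,0,1), (1,1,1)
Count: 4 out of 8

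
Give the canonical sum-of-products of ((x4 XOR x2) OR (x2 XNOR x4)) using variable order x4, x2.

Σm(0, 1, 2, 3) = (NOT x4 AND NOT x2) OR (NOT x4 AND x2) OR (x4 AND NOT x2) OR (x4 AND x2)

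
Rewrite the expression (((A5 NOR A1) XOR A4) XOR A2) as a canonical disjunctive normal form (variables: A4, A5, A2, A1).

(NOT A4 AND NOT A5 AND NOT A2 AND NOT A1) OR (NOT A4 AND NOT A5 AND A2 AND A1) OR (NOT A4 AND A5 AND A2 AND NOT A1) OR (NOT A4 AND A5 AND A2 AND A1) OR (A4 AND NOT A5 AND NOT A2 AND A1) OR (A4 AND NOT A5 AND A2 AND NOT A1) OR (A4 AND A5 AND NOT A2 AND NOT A1) OR (A4 AND A5 AND NOT A2 AND A1)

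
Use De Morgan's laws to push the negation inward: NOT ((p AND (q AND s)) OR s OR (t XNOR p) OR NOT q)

NOT (p AND (q AND s)) AND NOT s AND NOT (t XNOR p) AND q
De Morgan's: NOT(OR of terms) = AND of negations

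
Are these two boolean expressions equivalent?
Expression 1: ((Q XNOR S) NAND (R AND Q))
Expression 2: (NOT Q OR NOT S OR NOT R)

Yes, they are equivalent — the two output columns agree on all 8 assignments:
Q | S | R | Expression 1 | Expression 2
---------------------------------------
0 | 0 | 0 | 1 | 1
0 | 0 | 1 | 1 | 1
0 | 1 | 0 | 1 | 1
0 | 1 | 1 | 1 | 1
1 | 0 | 0 | 1 | 1
1 | 0 | 1 | 1 | 1
1 | 1 | 0 | 1 | 1
1 | 1 | 1 | 0 | 0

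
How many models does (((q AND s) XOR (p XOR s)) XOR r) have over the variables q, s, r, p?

Satisfying assignments: (0,0,0,1), (0,0,1,0), (0,1,0,0), (0,1,1,1), (1,0,0,1), (1,0,1,0), (1,1,0,1), (1,1,1,0)
Count: 8 out of 16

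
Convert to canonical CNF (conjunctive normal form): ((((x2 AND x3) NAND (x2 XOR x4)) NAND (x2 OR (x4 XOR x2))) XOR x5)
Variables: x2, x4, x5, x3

(x2 OR x4 OR NOT x5 OR x3) AND (x2 OR x4 OR NOT x5 OR NOT x3) AND (x2 OR NOT x4 OR x5 OR x3) AND (x2 OR NOT x4 OR x5 OR NOT x3) AND (NOT x2 OR x4 OR x5 OR x3) AND (NOT x2 OR x4 OR NOT x5 OR NOT x3) AND (NOT x2 OR NOT x4 OR x5 OR x3) AND (NOT x2 OR NOT x4 OR x5 OR NOT x3)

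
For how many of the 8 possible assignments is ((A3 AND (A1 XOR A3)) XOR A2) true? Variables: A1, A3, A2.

Satisfying assignments: (0,0,1), (0,1,0), (1,0,1), (1,1,1)
Count: 4 out of 8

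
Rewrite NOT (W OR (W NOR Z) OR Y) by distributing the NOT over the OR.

NOT W AND NOT (W NOR Z) AND NOT Y
De Morgan's: NOT(OR of terms) = AND of negations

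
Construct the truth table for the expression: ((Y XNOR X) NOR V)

X | V | Y | Output
------------------
0 | 0 | 0 | 0
0 | 0 | 1 | 1
0 | 1 | 0 | 0
0 | 1 | 1 | 0
1 | 0 | 0 | 1
1 | 0 | 1 | 0
1 | 1 | 0 | 0
1 | 1 | 1 | 0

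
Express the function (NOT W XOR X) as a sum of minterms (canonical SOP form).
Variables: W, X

Σm(0, 3) = (NOT W AND NOT X) OR (W AND X)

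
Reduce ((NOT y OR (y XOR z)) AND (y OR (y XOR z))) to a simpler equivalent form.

By distribution ((E OR v) AND (E OR NOT v) = E):
= (y XOR z)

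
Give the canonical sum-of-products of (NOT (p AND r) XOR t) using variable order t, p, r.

Σm(0, 1, 2, 7) = (NOT t AND NOT p AND NOT r) OR (NOT t AND NOT p AND r) OR (NOT t AND p AND NOT r) OR (t AND p AND r)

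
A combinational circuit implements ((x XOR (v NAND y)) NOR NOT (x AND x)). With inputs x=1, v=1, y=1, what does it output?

Substituting: ((1 XOR (1 NAND 1)) NOR NOT (1 AND 1))
= 0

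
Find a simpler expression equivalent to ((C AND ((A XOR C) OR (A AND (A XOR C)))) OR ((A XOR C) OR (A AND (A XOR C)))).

By absorption (E OR (E AND v) = E) then absorption (E OR (E AND v) = E):
= (A XOR C)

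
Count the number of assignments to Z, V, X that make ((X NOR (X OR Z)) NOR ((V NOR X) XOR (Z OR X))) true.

Satisfying assignments: (1,0,0)
Count: 1 out of 8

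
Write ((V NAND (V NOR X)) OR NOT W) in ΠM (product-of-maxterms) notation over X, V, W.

ΠM() = TRUE (no maxterms)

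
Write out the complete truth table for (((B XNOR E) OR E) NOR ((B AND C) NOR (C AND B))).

E | B | C | Output
------------------
0 | 0 | 0 | 0
0 | 0 | 1 | 0
0 | 1 | 0 | 0
0 | 1 | 1 | 1
1 | 0 | 0 | 0
1 | 0 | 1 | 0
1 | 1 | 0 | 0
1 | 1 | 1 | 0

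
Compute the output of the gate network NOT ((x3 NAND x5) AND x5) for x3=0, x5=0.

Substituting: NOT ((0 NAND 0) AND 0)
= 1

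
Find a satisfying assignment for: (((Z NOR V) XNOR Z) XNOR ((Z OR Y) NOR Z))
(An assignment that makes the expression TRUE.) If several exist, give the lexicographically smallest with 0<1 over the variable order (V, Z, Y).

V=0, Z=0, Y=1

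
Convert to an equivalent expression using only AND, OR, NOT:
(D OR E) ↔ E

((D OR E) AND E) OR (NOT (D OR E) AND NOT E)
(Biconditional = both true or both false)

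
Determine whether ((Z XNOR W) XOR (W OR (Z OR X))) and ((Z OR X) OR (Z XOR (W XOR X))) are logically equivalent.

No. Counterexample: with Z=0, W=0, X=0, Expression 1 = 1 but Expression 2 = 0.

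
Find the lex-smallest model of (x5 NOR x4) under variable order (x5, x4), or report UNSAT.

x5=0, x4=0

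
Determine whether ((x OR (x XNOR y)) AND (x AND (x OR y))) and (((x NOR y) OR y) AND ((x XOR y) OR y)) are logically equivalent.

No. Counterexample: with y=0, x=1, Expression 1 = 1 but Expression 2 = 0.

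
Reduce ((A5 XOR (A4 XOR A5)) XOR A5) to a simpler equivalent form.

By XOR self-cancellation ((E XOR v) XOR v = E):
= (A4 XOR A5)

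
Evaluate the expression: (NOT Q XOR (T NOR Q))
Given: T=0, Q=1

Substituting: (NOT 1 XOR (0 NOR 1))
= 0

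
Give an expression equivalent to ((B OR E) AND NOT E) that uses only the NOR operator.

((((B NOR E) NOR (B NOR E)) NOR ((B NOR E) NOR (B NOR E))) NOR ((E NOR E) NOR (E NOR E)))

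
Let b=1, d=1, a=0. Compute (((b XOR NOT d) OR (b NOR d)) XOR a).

Substituting: (((1 XOR NOT 1) OR (1 NOR 1)) XOR 0)
= 1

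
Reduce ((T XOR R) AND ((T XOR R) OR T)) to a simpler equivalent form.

By absorption (E AND (E OR v) = E):
= (T XOR R)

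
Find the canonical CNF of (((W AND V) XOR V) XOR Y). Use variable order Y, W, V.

(Y OR W OR V) AND (Y OR NOT W OR V) AND (Y OR NOT W OR NOT V) AND (NOT Y OR W OR NOT V)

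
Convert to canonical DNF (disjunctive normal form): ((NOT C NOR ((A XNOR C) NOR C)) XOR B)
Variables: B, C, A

(NOT B AND C AND NOT A) OR (NOT B AND C AND A) OR (B AND NOT C AND NOT A) OR (B AND NOT C AND A)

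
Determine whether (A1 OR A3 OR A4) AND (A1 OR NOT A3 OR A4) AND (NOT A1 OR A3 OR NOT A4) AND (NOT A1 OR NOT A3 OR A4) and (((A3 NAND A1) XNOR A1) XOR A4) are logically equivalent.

Yes, they are equivalent — the two output columns agree on all 8 assignments:
A1 | A3 | A4 | Expression 1 | Expression 2
------------------------------------------
0 | 0 | 0 | 0 | 0
0 | 0 | 1 | 1 | 1
0 | 1 | 0 | 0 | 0
0 | 1 | 1 | 1 | 1
1 | 0 | 0 | 1 | 1
1 | 0 | 1 | 0 | 0
1 | 1 | 0 | 0 | 0
1 | 1 | 1 | 1 | 1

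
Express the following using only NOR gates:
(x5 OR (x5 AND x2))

((x5 NOR ((x5 NOR x5) NOR (x2 NOR x2))) NOR (x5 NOR ((x5 NOR x5) NOR (x2 NOR x2))))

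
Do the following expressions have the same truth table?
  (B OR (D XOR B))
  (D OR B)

Yes, they are equivalent — the two output columns agree on all 4 assignments:
D | B | Expression 1 | Expression 2
-----------------------------------
0 | 0 | 0 | 0
0 | 1 | 1 | 1
1 | 0 | 1 | 1
1 | 1 | 1 | 1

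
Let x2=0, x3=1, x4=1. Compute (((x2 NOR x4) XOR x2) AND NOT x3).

Substituting: (((0 NOR 1) XOR 0) AND NOT 1)
= 0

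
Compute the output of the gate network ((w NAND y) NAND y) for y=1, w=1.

Substituting: ((1 NAND 1) NAND 1)
= 1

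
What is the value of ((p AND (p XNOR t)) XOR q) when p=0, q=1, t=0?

Substituting: ((0 AND (0 XNOR 0)) XOR 1)
= 1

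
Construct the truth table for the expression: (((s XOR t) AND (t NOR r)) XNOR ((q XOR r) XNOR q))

t | s | q | r | Output
----------------------
0 | 0 | 0 | 0 | 0
0 | 0 | 0 | 1 | 1
0 | 0 | 1 | 0 | 0
0 | 0 | 1 | 1 | 1
0 | 1 | 0 | 0 | 1
0 | 1 | 0 | 1 | 1
0 | 1 | 1 | 0 | 1
0 | 1 | 1 | 1 | 1
1 | 0 | 0 | 0 | 0
1 | 0 | 0 | 1 | 1
1 | 0 | 1 | 0 | 0
1 | 0 | 1 | 1 | 1
1 | 1 | 0 | 0 | 0
1 | 1 | 0 | 1 | 1
1 | 1 | 1 | 0 | 0
1 | 1 | 1 | 1 | 1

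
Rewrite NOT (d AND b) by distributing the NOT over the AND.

NOT d OR NOT b
De Morgan's: NOT(AND of terms) = OR of negations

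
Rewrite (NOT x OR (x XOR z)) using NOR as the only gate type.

(((x NOR x) NOR ((((x NOR z) NOR (x NOR z)) NOR ((x NOR z) NOR (x NOR z))) NOR ((((x NOR x) NOR (z NOR z)) NOR ((x NOR x) NOR (z NOR z))) NOR (((x NOR x) NOR (z NOR z)) NOR ((x NOR x) NOR (z NOR z)))))) NOR ((x NOR x) NOR ((((x NOR z) NOR (x NOR z)) NOR ((x NOR z) NOR (x NOR z))) NOR ((((x NOR x) NOR (z NOR z)) NOR ((x NOR x) NOR (z NOR z))) NOR (((x NOR x) NOR (z NOR z)) NOR ((x NOR x) NOR (z NOR z)))))))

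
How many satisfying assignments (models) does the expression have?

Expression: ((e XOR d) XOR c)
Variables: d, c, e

Satisfying assignments: (0,0,1), (0,1,0), (1,0,0), (1,1,1)
Count: 4 out of 8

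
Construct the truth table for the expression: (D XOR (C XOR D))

D | C | Output
--------------
0 | 0 | 0
0 | 1 | 1
1 | 0 | 0
1 | 1 | 1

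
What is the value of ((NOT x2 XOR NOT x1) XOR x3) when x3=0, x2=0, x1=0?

Substituting: ((NOT 0 XOR NOT 0) XOR 0)
= 0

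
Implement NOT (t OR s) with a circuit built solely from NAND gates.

(((t NAND t) NAND (s NAND s)) NAND ((t NAND t) NAND (s NAND s)))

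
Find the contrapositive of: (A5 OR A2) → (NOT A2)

Contrapositive: A2 → NOT (A5 OR A2)
Note: A statement and its contrapositive are logically equivalent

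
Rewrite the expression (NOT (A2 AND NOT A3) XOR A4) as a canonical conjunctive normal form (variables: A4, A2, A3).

(A4 OR NOT A2 OR A3) AND (NOT A4 OR A2 OR A3) AND (NOT A4 OR A2 OR NOT A3) AND (NOT A4 OR NOT A2 OR NOT A3)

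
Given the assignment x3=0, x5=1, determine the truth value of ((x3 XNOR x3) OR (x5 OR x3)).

Substituting: ((0 XNOR 0) OR (1 OR 0))
= 1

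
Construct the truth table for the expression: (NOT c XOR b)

c | b | Output
--------------
0 | 0 | 1
0 | 1 | 0
1 | 0 | 0
1 | 1 | 1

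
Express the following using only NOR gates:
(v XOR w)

((((v NOR w) NOR (v NOR w)) NOR ((v NOR w) NOR (v NOR w))) NOR ((((v NOR v) NOR (w NOR w)) NOR ((v NOR v) NOR (w NOR w))) NOR (((v NOR v) NOR (w NOR w)) NOR ((v NOR v) NOR (w NOR w)))))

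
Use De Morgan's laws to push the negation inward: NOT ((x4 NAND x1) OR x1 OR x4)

NOT (x4 NAND x1) AND NOT x1 AND NOT x4
De Morgan's: NOT(OR of terms) = AND of negations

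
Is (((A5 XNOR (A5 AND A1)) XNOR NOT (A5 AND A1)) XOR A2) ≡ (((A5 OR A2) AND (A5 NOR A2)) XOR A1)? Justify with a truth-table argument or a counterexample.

No. Counterexample: with A5=0, A1=0, A2=0, Expression 1 = 1 but Expression 2 = 0.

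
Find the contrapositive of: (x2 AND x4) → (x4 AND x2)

Contrapositive: NOT (x4 AND x2) → NOT (x2 AND x4)
Note: A statement and its contrapositive are logically equivalent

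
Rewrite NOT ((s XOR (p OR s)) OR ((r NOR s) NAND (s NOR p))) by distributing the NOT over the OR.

NOT (s XOR (p OR s)) AND NOT ((r NOR s) NAND (s NOR p))
De Morgan's: NOT(OR of terms) = AND of negations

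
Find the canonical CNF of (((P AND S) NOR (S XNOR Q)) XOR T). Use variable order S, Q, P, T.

(S OR Q OR P OR T) AND (S OR Q OR NOT P OR T) AND (S OR NOT Q OR P OR NOT T) AND (S OR NOT Q OR NOT P OR NOT T) AND (NOT S OR Q OR P OR NOT T) AND (NOT S OR Q OR NOT P OR T) AND (NOT S OR NOT Q OR P OR T) AND (NOT S OR NOT Q OR NOT P OR T)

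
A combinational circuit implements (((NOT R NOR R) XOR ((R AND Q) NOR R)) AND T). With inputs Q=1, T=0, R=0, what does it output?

Substituting: (((NOT 0 NOR 0) XOR ((0 AND 1) NOR 0)) AND 0)
= 0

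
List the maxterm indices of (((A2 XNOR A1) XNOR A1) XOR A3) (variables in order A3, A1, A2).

ΠM(0, 2, 5, 7) = (A3 OR A1 OR A2) AND (A3 OR NOT A1 OR A2) AND (NOT A3 OR A1 OR NOT A2) AND (NOT A3 OR NOT A1 OR NOT A2)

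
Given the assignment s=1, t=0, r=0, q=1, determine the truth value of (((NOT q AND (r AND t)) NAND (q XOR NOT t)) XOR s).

Substituting: (((NOT 1 AND (0 AND 0)) NAND (1 XOR NOT 0)) XOR 1)
= 0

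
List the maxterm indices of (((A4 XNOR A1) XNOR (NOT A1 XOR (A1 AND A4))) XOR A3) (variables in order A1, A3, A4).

ΠM(1, 2, 6, 7) = (A1 OR A3 OR NOT A4) AND (A1 OR NOT A3 OR A4) AND (NOT A1 OR NOT A3 OR A4) AND (NOT A1 OR NOT A3 OR NOT A4)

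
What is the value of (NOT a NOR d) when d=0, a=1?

Substituting: (NOT 1 NOR 0)
= 1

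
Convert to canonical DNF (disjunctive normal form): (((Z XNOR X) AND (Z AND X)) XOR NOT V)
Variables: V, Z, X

(NOT V AND NOT Z AND NOT X) OR (NOT V AND NOT Z AND X) OR (NOT V AND Z AND NOT X) OR (V AND Z AND X)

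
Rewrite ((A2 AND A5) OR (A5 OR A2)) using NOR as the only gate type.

((((A2 NOR A2) NOR (A5 NOR A5)) NOR ((A5 NOR A2) NOR (A5 NOR A2))) NOR (((A2 NOR A2) NOR (A5 NOR A5)) NOR ((A5 NOR A2) NOR (A5 NOR A2))))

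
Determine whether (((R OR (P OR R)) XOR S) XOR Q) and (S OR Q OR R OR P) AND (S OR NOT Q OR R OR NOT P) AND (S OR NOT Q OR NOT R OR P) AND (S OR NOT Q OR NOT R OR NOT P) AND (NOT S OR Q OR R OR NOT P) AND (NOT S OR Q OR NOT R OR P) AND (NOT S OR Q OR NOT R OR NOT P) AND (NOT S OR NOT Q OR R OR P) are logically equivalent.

Yes, they are equivalent — the two output columns agree on all 16 assignments:
S | Q | R | P | Expression 1 | Expression 2
-------------------------------------------
0 | 0 | 0 | 0 | 0 | 0
0 | 0 | 0 | 1 | 1 | 1
0 | 0 | 1 | 0 | 1 | 1
0 | 0 | 1 | 1 | 1 | 1
0 | 1 | 0 | 0 | 1 | 1
0 | 1 | 0 | 1 | 0 | 0
0 | 1 | 1 | 0 | 0 | 0
0 | 1 | 1 | 1 | 0 | 0
1 | 0 | 0 | 0 | 1 | 1
1 | 0 | 0 | 1 | 0 | 0
1 | 0 | 1 | 0 | 0 | 0
1 | 0 | 1 | 1 | 0 | 0
1 | 1 | 0 | 0 | 0 | 0
1 | 1 | 0 | 1 | 1 | 1
1 | 1 | 1 | 0 | 1 | 1
1 | 1 | 1 | 1 | 1 | 1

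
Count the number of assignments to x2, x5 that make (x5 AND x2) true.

Satisfying assignments: (1,1)
Count: 1 out of 4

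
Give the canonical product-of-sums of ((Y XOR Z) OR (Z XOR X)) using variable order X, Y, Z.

ΠM(0, 7) = (X OR Y OR Z) AND (NOT X OR NOT Y OR NOT Z)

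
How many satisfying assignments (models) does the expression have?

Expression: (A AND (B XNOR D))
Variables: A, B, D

Satisfying assignments: (1,0,0), (1,1,1)
Count: 2 out of 8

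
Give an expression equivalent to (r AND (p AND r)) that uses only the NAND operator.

((r NAND ((p NAND r) NAND (p NAND r))) NAND (r NAND ((p NAND r) NAND (p NAND r))))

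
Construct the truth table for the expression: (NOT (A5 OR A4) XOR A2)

A4 | A5 | A2 | Output
---------------------
0 | 0 | 0 | 1
0 | 0 | 1 | 0
0 | 1 | 0 | 0
0 | 1 | 1 | 1
1 | 0 | 0 | 0
1 | 0 | 1 | 1
1 | 1 | 0 | 0
1 | 1 | 1 | 1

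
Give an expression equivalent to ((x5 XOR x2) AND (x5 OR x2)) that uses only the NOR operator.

((((((x5 NOR x2) NOR (x5 NOR x2)) NOR ((x5 NOR x2) NOR (x5 NOR x2))) NOR ((((x5 NOR x5) NOR (x2 NOR x2)) NOR ((x5 NOR x5) NOR (x2 NOR x2))) NOR (((x5 NOR x5) NOR (x2 NOR x2)) NOR ((x5 NOR x5) NOR (x2 NOR x2))))) NOR ((((x5 NOR x2) NOR (x5 NOR x2)) NOR ((x5 NOR x2) NOR (x5 NOR x2))) NOR ((((x5 NOR x5) NOR (x2 NOR x2)) NOR ((x5 NOR x5) NOR (x2 NOR x2))) NOR (((x5 NOR x5) NOR (x2 NOR x2)) NOR ((x5 NOR x5) NOR (x2 NOR x2)))))) NOR (((x5 NOR x2) NOR (x5 NOR x2)) NOR ((x5 NOR x2) NOR (x5 NOR x2))))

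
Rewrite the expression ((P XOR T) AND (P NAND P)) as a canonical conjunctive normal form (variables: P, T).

(P OR T) AND (NOT P OR T) AND (NOT P OR NOT T)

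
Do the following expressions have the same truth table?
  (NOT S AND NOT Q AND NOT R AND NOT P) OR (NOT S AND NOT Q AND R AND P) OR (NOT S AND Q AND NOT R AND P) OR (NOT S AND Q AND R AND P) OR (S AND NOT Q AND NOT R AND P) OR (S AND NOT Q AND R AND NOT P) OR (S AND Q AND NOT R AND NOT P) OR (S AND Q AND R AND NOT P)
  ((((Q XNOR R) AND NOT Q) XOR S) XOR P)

Yes, they are equivalent — the two output columns agree on all 16 assignments:
S | Q | R | P | Expression 1 | Expression 2
-------------------------------------------
0 | 0 | 0 | 0 | 1 | 1
0 | 0 | 0 | 1 | 0 | 0
0 | 0 | 1 | 0 | 0 | 0
0 | 0 | 1 | 1 | 1 | 1
0 | 1 | 0 | 0 | 0 | 0
0 | 1 | 0 | 1 | 1 | 1
0 | 1 | 1 | 0 | 0 | 0
0 | 1 | 1 | 1 | 1 | 1
1 | 0 | 0 | 0 | 0 | 0
1 | 0 | 0 | 1 | 1 | 1
1 | 0 | 1 | 0 | 1 | 1
1 | 0 | 1 | 1 | 0 | 0
1 | 1 | 0 | 0 | 1 | 1
1 | 1 | 0 | 1 | 0 | 0
1 | 1 | 1 | 0 | 1 | 1
1 | 1 | 1 | 1 | 0 | 0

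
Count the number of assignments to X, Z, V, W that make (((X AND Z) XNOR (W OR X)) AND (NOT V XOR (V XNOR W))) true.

Satisfying assignments: (1,1,0,1), (1,1,1,1)
Count: 2 out of 16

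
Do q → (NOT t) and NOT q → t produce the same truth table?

No, Inverse is not equivalent to original (counterexample: q=0, t=0, s=0)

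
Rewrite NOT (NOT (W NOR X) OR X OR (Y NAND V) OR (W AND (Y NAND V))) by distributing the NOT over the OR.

(W NOR X) AND NOT X AND NOT (Y NAND V) AND NOT (W AND (Y NAND V))
De Morgan's: NOT(OR of terms) = AND of negations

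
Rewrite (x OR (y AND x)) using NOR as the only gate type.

((x NOR ((y NOR y) NOR (x NOR x))) NOR (x NOR ((y NOR y) NOR (x NOR x))))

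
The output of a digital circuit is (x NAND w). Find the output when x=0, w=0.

Substituting: (0 NAND 0)
= 1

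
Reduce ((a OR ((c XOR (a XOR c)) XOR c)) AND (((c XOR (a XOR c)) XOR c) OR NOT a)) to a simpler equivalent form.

By distribution ((E OR v) AND (E OR NOT v) = E) then XOR self-cancellation ((E XOR v) XOR v = E):
= (a XOR c)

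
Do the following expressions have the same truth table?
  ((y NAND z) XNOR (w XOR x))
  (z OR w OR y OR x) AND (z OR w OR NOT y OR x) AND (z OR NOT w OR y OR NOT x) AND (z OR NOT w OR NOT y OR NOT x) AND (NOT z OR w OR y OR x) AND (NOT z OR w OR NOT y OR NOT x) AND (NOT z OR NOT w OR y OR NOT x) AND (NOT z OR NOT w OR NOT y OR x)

Yes, they are equivalent — the two output columns agree on all 16 assignments:
z | w | y | x | Expression 1 | Expression 2
-------------------------------------------
0 | 0 | 0 | 0 | 0 | 0
0 | 0 | 0 | 1 | 1 | 1
0 | 0 | 1 | 0 | 0 | 0
0 | 0 | 1 | 1 | 1 | 1
0 | 1 | 0 | 0 | 1 | 1
0 | 1 | 0 | 1 | 0 | 0
0 | 1 | 1 | 0 | 1 | 1
0 | 1 | 1 | 1 | 0 | 0
1 | 0 | 0 | 0 | 0 | 0
1 | 0 | 0 | 1 | 1 | 1
1 | 0 | 1 | 0 | 1 | 1
1 | 0 | 1 | 1 | 0 | 0
1 | 1 | 0 | 0 | 1 | 1
1 | 1 | 0 | 1 | 0 | 0
1 | 1 | 1 | 0 | 0 | 0
1 | 1 | 1 | 1 | 1 | 1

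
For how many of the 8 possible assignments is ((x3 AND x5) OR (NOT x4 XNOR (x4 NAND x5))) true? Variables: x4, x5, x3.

Satisfying assignments: (0,0,0), (0,0,1), (0,1,0), (0,1,1), (1,1,0), (1,1,1)
Count: 6 out of 8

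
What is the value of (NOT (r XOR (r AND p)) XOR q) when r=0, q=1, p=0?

Substituting: (NOT (0 XOR (0 AND 0)) XOR 1)
= 0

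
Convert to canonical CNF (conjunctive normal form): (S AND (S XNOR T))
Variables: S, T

(S OR T) AND (S OR NOT T) AND (NOT S OR T)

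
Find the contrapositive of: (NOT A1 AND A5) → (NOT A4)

Contrapositive: A4 → NOT (NOT A1 AND A5)
Note: A statement and its contrapositive are logically equivalent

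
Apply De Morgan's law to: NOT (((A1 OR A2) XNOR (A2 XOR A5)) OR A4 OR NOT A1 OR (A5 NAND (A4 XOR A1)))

NOT ((A1 OR A2) XNOR (A2 XOR A5)) AND NOT A4 AND A1 AND NOT (A5 NAND (A4 XOR A1))
De Morgan's: NOT(OR of terms) = AND of negations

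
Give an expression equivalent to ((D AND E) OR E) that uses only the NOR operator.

((((D NOR D) NOR (E NOR E)) NOR E) NOR (((D NOR D) NOR (E NOR E)) NOR E))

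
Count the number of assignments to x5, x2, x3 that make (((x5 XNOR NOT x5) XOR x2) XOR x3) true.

Satisfying assignments: (0,0,1), (0,1,0), (1,0,1), (1,1,0)
Count: 4 out of 8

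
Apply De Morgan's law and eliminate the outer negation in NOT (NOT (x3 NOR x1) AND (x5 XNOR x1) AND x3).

(x3 NOR x1) OR NOT (x5 XNOR x1) OR NOT x3
De Morgan's: NOT(AND of terms) = OR of negations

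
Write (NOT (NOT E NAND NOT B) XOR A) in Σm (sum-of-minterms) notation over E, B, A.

Σm(0, 3, 5, 7) = (NOT E AND NOT B AND NOT A) OR (NOT E AND B AND A) OR (E AND NOT B AND A) OR (E AND B AND A)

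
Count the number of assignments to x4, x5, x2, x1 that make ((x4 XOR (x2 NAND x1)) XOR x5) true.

Satisfying assignments: (0,0,0,0), (0,0,0,1), (0,0,1,0), (0,1,1,1), (1,0,1,1), (1,1,0,0), (1,1,0,1), (1,1,1,0)
Count: 8 out of 16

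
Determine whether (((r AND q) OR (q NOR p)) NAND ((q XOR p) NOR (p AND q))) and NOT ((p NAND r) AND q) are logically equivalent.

No. Counterexample: with r=0, q=0, p=0, Expression 1 = 0 but Expression 2 = 1.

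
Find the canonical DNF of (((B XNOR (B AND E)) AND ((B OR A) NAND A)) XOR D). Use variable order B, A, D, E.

(NOT B AND NOT A AND NOT D AND NOT E) OR (NOT B AND NOT A AND NOT D AND E) OR (NOT B AND A AND D AND NOT E) OR (NOT B AND A AND D AND E) OR (B AND NOT A AND NOT D AND E) OR (B AND NOT A AND D AND NOT E) OR (B AND A AND D AND NOT E) OR (B AND A AND D AND E)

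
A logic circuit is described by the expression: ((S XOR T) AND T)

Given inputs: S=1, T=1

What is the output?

Substituting: ((1 XOR 1) AND 1)
= 0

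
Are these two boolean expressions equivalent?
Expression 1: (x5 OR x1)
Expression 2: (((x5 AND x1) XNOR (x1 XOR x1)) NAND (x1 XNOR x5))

Yes, they are equivalent — the two output columns agree on all 4 assignments:
x5 | x1 | Expression 1 | Expression 2
-------------------------------------
0 | 0 | 0 | 0
0 | 1 | 1 | 1
1 | 0 | 1 | 1
1 | 1 | 1 | 1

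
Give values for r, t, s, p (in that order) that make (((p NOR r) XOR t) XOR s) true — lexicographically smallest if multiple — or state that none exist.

r=0, t=0, s=0, p=0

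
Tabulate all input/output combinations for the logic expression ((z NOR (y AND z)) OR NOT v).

z | v | y | Output
------------------
0 | 0 | 0 | 1
0 | 0 | 1 | 1
0 | 1 | 0 | 1
0 | 1 | 1 | 1
1 | 0 | 0 | 1
1 | 0 | 1 | 1
1 | 1 | 0 | 0
1 | 1 | 1 | 0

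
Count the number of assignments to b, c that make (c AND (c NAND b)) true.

Satisfying assignments: (0,1)
Count: 1 out of 4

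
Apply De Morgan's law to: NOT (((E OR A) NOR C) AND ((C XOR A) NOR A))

NOT ((E OR A) NOR C) OR NOT ((C XOR A) NOR A)
De Morgan's: NOT(AND of terms) = OR of negations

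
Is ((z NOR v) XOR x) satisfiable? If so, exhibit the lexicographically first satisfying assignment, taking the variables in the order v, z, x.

v=0, z=0, x=0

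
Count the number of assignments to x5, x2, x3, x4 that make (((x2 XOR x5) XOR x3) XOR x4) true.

Satisfying assignments: (0,0,0,1), (0,0,1,0), (0,1,0,0), (0,1,1,1), (1,0,0,0), (1,0,1,1), (1,1,0,1), (1,1,1,0)
Count: 8 out of 16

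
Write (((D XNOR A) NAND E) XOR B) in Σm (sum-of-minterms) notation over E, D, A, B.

Σm(0, 2, 4, 6, 9, 10, 12, 15) = (NOT E AND NOT D AND NOT A AND NOT B) OR (NOT E AND NOT D AND A AND NOT B) OR (NOT E AND D AND NOT A AND NOT B) OR (NOT E AND D AND A AND NOT B) OR (E AND NOT D AND NOT A AND B) OR (E AND NOT D AND A AND NOT B) OR (E AND D AND NOT A AND NOT B) OR (E AND D AND A AND B)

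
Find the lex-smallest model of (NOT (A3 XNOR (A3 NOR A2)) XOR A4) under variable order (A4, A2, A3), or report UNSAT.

A4=0, A2=0, A3=0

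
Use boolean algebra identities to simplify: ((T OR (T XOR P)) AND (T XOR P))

By absorption (E AND (E OR v) = E):
= (T XOR P)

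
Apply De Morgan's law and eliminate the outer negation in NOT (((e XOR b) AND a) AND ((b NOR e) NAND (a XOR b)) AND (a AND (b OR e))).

NOT ((e XOR b) AND a) OR NOT ((b NOR e) NAND (a XOR b)) OR NOT (a AND (b OR e))
De Morgan's: NOT(AND of terms) = OR of negations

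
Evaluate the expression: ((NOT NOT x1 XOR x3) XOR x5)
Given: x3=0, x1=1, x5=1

Substituting: ((NOT NOT 1 XOR 0) XOR 1)
= 0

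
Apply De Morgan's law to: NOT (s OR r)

NOT s AND NOT r
De Morgan's: NOT(OR of terms) = AND of negations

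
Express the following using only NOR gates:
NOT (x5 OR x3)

(((x5 NOR x3) NOR (x5 NOR x3)) NOR ((x5 NOR x3) NOR (x5 NOR x3)))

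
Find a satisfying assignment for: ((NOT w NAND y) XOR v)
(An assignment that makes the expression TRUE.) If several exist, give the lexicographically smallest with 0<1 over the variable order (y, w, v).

y=0, w=0, v=0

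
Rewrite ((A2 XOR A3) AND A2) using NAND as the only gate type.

((((A2 NAND (A2 NAND A3)) NAND (A3 NAND (A2 NAND A3))) NAND A2) NAND (((A2 NAND (A2 NAND A3)) NAND (A3 NAND (A2 NAND A3))) NAND A2))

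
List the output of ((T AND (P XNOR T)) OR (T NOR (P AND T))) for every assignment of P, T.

P | T | Output
--------------
0 | 0 | 1
0 | 1 | 0
1 | 0 | 1
1 | 1 | 1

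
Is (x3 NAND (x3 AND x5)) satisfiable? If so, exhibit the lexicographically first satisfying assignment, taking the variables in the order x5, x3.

x5=0, x3=0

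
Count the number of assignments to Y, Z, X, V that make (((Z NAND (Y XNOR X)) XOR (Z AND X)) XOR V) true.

Satisfying assignments: (0,0,0,0), (0,0,1,0), (0,1,0,1), (0,1,1,1), (1,0,0,0), (1,0,1,0), (1,1,0,0), (1,1,1,0)
Count: 8 out of 16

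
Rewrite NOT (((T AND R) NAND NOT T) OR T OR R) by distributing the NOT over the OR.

NOT ((T AND R) NAND NOT T) AND NOT T AND NOT R
De Morgan's: NOT(OR of terms) = AND of negations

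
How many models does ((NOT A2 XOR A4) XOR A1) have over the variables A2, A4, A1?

Satisfying assignments: (0,0,0), (0,1,1), (1,0,1), (1,1,0)
Count: 4 out of 8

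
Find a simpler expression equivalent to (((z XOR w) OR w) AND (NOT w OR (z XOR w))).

By distribution ((E OR v) AND (E OR NOT v) = E):
= (z XOR w)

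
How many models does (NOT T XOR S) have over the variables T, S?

Satisfying assignments: (0,0), (1,1)
Count: 2 out of 4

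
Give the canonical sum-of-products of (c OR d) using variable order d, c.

Σm(1, 2, 3) = (NOT d AND c) OR (d AND NOT c) OR (d AND c)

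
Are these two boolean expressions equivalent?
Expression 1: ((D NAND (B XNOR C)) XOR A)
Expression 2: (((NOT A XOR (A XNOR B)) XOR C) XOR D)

No. Counterexample: with C=0, D=0, B=0, A=0, Expression 1 = 1 but Expression 2 = 0.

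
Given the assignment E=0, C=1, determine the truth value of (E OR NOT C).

Substituting: (0 OR NOT 1)
= 0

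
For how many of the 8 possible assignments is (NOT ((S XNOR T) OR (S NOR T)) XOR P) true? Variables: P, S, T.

Satisfying assignments: (0,0,1), (0,1,0), (1,0,0), (1,1,1)
Count: 4 out of 8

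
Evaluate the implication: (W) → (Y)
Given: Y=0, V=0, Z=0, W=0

Antecedent (W) = 0; consequent (Y) = 0.
0 → 0 = 1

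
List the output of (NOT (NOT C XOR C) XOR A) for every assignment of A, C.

A | C | Output
--------------
0 | 0 | 0
0 | 1 | 0
1 | 0 | 1
1 | 1 | 1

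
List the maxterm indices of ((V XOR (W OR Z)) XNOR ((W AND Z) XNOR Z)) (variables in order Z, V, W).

ΠM(0, 3, 4, 7) = (Z OR V OR W) AND (Z OR NOT V OR NOT W) AND (NOT Z OR V OR W) AND (NOT Z OR NOT V OR NOT W)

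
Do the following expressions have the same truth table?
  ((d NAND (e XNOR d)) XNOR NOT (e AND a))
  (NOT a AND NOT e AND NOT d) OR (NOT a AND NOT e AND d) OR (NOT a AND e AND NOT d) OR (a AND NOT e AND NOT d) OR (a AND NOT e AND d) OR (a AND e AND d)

Yes, they are equivalent — the two output columns agree on all 8 assignments:
a | e | d | Expression 1 | Expression 2
---------------------------------------
0 | 0 | 0 | 1 | 1
0 | 0 | 1 | 1 | 1
0 | 1 | 0 | 1 | 1
0 | 1 | 1 | 0 | 0
1 | 0 | 0 | 1 | 1
1 | 0 | 1 | 1 | 1
1 | 1 | 0 | 0 | 0
1 | 1 | 1 | 1 | 1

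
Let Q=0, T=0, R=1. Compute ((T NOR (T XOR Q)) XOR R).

Substituting: ((0 NOR (0 XOR 0)) XOR 1)
= 0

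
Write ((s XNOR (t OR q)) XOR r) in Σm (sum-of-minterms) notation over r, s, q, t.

Σm(0, 5, 6, 7, 9, 10, 11, 12) = (NOT r AND NOT s AND NOT q AND NOT t) OR (NOT r AND s AND NOT q AND t) OR (NOT r AND s AND q AND NOT t) OR (NOT r AND s AND q AND t) OR (r AND NOT s AND NOT q AND t) OR (r AND NOT s AND q AND NOT t) OR (r AND NOT s AND q AND t) OR (r AND s AND NOT q AND NOT t)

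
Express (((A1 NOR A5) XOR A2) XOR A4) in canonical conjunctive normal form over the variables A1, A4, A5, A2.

(A1 OR A4 OR A5 OR NOT A2) AND (A1 OR A4 OR NOT A5 OR A2) AND (A1 OR NOT A4 OR A5 OR A2) AND (A1 OR NOT A4 OR NOT A5 OR NOT A2) AND (NOT A1 OR A4 OR A5 OR A2) AND (NOT A1 OR A4 OR NOT A5 OR A2) AND (NOT A1 OR NOT A4 OR A5 OR NOT A2) AND (NOT A1 OR NOT A4 OR NOT A5 OR NOT A2)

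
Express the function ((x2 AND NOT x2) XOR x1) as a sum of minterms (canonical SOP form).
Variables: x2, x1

Σm(1, 3) = (NOT x2 AND x1) OR (x2 AND x1)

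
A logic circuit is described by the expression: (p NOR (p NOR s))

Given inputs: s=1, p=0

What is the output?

Substituting: (0 NOR (0 NOR 1))
= 1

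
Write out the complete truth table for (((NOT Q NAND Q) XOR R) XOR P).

Q | R | P | Output
------------------
0 | 0 | 0 | 1
0 | 0 | 1 | 0
0 | 1 | 0 | 0
0 | 1 | 1 | 1
1 | 0 | 0 | 1
1 | 0 | 1 | 0
1 | 1 | 0 | 0
1 | 1 | 1 | 1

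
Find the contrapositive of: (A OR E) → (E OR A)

Contrapositive: NOT (E OR A) → NOT (A OR E)
Note: A statement and its contrapositive are logically equivalent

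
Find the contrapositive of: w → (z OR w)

Contrapositive: NOT (z OR w) → NOT w
Note: A statement and its contrapositive are logically equivalent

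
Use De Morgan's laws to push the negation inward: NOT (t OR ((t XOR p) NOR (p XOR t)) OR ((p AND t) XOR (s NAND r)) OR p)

NOT t AND NOT ((t XOR p) NOR (p XOR t)) AND NOT ((p AND t) XOR (s NAND r)) AND NOT p
De Morgan's: NOT(OR of terms) = AND of negations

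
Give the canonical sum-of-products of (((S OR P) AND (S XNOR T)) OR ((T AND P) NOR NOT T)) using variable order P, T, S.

Σm(2, 3, 4, 7) = (NOT P AND T AND NOT S) OR (NOT P AND T AND S) OR (P AND NOT T AND NOT S) OR (P AND T AND S)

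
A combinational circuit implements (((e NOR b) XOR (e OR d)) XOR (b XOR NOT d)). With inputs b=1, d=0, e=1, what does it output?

Substituting: (((1 NOR 1) XOR (1 OR 0)) XOR (1 XOR NOT 0))
= 1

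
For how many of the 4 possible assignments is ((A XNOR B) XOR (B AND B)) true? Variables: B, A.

Satisfying assignments: (0,0), (1,0)
Count: 2 out of 4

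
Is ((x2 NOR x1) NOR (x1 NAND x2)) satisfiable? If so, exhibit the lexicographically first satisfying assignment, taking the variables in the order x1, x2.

x1=1, x2=1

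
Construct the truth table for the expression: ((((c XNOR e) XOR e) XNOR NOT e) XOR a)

c | a | e | Output
------------------
0 | 0 | 0 | 1
0 | 0 | 1 | 0
0 | 1 | 0 | 0
0 | 1 | 1 | 1
1 | 0 | 0 | 0
1 | 0 | 1 | 1
1 | 1 | 0 | 1
1 | 1 | 1 | 0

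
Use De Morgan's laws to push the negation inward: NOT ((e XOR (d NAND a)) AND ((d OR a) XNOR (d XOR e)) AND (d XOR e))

NOT (e XOR (d NAND a)) OR NOT ((d OR a) XNOR (d XOR e)) OR NOT (d XOR e)
De Morgan's: NOT(AND of terms) = OR of negations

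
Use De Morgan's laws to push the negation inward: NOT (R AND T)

NOT R OR NOT T
De Morgan's: NOT(AND of terms) = OR of negations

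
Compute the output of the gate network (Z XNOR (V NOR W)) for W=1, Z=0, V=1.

Substituting: (0 XNOR (1 NOR 1))
= 1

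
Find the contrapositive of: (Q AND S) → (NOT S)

Contrapositive: S → NOT (Q AND S)
Note: A statement and its contrapositive are logically equivalent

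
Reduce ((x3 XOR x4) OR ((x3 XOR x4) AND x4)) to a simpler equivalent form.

By absorption (E OR (E AND v) = E):
= (x3 XOR x4)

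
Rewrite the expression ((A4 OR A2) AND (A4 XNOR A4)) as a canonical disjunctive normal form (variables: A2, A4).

(NOT A2 AND A4) OR (A2 AND NOT A4) OR (A2 AND A4)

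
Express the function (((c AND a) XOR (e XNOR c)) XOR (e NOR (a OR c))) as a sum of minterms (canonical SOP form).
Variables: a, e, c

Σm(3, 4, 5) = (NOT a AND e AND c) OR (a AND NOT e AND NOT c) OR (a AND NOT e AND c)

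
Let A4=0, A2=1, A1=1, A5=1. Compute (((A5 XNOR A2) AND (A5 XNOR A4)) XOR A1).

Substituting: (((1 XNOR 1) AND (1 XNOR 0)) XOR 1)
= 1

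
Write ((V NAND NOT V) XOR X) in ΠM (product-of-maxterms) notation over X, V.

ΠM(2, 3) = (NOT X OR V) AND (NOT X OR NOT V)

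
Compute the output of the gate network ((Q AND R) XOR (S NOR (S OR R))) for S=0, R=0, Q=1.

Substituting: ((1 AND 0) XOR (0 NOR (0 OR 0)))
= 1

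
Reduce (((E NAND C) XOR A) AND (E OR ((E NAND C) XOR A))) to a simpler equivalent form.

By absorption (E AND (E OR v) = E):
= ((E NAND C) XOR A)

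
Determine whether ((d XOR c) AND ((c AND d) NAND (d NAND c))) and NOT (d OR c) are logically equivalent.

No. Counterexample: with c=0, d=0, Expression 1 = 0 but Expression 2 = 1.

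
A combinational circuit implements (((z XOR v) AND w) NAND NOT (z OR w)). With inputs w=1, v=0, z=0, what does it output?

Substituting: (((0 XOR 0) AND 1) NAND NOT (0 OR 1))
= 1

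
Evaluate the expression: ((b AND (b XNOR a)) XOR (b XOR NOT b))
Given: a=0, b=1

Substituting: ((1 AND (1 XNOR 0)) XOR (1 XOR NOT 1))
= 1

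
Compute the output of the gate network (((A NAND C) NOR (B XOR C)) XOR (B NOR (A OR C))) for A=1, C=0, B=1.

Substituting: (((1 NAND 0) NOR (1 XOR 0)) XOR (1 NOR (1 OR 0)))
= 0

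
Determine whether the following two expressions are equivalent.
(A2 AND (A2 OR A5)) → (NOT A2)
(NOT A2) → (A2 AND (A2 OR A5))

No, Converse is not equivalent to original (counterexample: A5=0, A2=0)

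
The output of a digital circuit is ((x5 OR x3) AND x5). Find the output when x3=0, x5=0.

Substituting: ((0 OR 0) AND 0)
= 0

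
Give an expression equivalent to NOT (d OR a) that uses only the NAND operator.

(((d NAND d) NAND (a NAND a)) NAND ((d NAND d) NAND (a NAND a)))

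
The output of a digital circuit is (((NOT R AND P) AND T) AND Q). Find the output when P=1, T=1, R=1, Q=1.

Substituting: (((NOT 1 AND 1) AND 1) AND 1)
= 0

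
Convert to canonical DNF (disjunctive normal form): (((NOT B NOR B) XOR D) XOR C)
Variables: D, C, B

(NOT D AND C AND NOT B) OR (NOT D AND C AND B) OR (D AND NOT C AND NOT B) OR (D AND NOT C AND B)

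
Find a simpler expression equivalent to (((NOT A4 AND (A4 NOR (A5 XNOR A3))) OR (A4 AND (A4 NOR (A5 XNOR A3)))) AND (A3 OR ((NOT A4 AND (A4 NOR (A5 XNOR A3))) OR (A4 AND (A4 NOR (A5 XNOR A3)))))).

By absorption (E AND (E OR v) = E) then distribution ((E AND v) OR (E AND NOT v) = E):
= (A4 NOR (A5 XNOR A3))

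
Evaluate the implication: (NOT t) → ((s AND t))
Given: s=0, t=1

Antecedent (NOT t) = 0; consequent ((s AND t)) = 0.
0 → 0 = 1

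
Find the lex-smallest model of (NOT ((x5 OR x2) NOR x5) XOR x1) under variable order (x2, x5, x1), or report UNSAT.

x2=0, x5=0, x1=1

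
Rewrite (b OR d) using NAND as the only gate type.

((b NAND b) NAND (d NAND d))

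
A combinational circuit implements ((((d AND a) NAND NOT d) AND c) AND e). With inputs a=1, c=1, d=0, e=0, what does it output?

Substituting: ((((0 AND 1) NAND NOT 0) AND 1) AND 0)
= 0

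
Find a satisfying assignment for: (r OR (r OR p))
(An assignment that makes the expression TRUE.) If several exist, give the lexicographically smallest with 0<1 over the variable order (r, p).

r=0, p=1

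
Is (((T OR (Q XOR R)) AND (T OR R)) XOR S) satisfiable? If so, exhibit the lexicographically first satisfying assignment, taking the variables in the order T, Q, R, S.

T=0, Q=0, R=0, S=1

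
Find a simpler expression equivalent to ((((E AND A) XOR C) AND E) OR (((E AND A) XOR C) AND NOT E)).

By distribution ((E AND v) OR (E AND NOT v) = E):
= ((E AND A) XOR C)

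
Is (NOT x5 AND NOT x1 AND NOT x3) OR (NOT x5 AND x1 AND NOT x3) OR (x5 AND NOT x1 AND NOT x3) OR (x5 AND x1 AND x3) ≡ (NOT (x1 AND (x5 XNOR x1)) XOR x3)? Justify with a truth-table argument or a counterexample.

Yes, they are equivalent — the two output columns agree on all 8 assignments:
x5 | x1 | x3 | Expression 1 | Expression 2
------------------------------------------
0 | 0 | 0 | 1 | 1
0 | 0 | 1 | 0 | 0
0 | 1 | 0 | 1 | 1
0 | 1 | 1 | 0 | 0
1 | 0 | 0 | 1 | 1
1 | 0 | 1 | 0 | 0
1 | 1 | 0 | 0 | 0
1 | 1 | 1 | 1 | 1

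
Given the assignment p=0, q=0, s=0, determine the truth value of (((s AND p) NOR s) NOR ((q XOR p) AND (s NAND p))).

Substituting: (((0 AND 0) NOR 0) NOR ((0 XOR 0) AND (0 NAND 0)))
= 0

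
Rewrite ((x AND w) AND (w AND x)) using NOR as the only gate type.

((((x NOR x) NOR (w NOR w)) NOR ((x NOR x) NOR (w NOR w))) NOR (((w NOR w) NOR (x NOR x)) NOR ((w NOR w) NOR (x NOR x))))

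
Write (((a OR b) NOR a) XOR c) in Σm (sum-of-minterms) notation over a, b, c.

Σm(0, 3, 5, 7) = (NOT a AND NOT b AND NOT c) OR (NOT a AND b AND c) OR (a AND NOT b AND c) OR (a AND b AND c)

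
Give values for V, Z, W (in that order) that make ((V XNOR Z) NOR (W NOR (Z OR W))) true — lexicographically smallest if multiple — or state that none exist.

V=0, Z=1, W=0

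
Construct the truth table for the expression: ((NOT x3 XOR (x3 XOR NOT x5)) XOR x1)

x1 | x3 | x5 | Output
---------------------
0 | 0 | 0 | 0
0 | 0 | 1 | 1
0 | 1 | 0 | 0
0 | 1 | 1 | 1
1 | 0 | 0 | 1
1 | 0 | 1 | 0
1 | 1 | 0 | 1
1 | 1 | 1 | 0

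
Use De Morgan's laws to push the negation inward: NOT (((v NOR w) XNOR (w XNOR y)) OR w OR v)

NOT ((v NOR w) XNOR (w XNOR y)) AND NOT w AND NOT v
De Morgan's: NOT(OR of terms) = AND of negations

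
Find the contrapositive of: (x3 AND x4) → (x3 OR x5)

Contrapositive: NOT (x3 OR x5) → NOT (x3 AND x4)
Note: A statement and its contrapositive are logically equivalent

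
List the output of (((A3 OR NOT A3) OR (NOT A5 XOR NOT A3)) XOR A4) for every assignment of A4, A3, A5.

A4 | A3 | A5 | Output
---------------------
0 | 0 | 0 | 1
0 | 0 | 1 | 1
0 | 1 | 0 | 1
0 | 1 | 1 | 1
1 | 0 | 0 | 0
1 | 0 | 1 | 0
1 | 1 | 0 | 0
1 | 1 | 1 | 0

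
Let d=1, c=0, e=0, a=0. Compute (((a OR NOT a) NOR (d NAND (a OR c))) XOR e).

Substituting: (((0 OR NOT 0) NOR (1 NAND (0 OR 0))) XOR 0)
= 0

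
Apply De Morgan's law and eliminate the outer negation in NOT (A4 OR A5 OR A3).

NOT A4 AND NOT A5 AND NOT A3
De Morgan's: NOT(OR of terms) = AND of negations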